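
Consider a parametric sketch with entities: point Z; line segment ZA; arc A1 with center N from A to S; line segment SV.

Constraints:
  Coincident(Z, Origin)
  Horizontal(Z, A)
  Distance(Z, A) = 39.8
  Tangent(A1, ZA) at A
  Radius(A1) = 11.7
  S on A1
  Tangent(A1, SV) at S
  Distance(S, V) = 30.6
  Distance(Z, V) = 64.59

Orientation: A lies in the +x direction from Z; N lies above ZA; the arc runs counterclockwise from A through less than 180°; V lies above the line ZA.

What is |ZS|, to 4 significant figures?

53.06

Z is at the origin; Z and A share the same y with |ZA| = 39.8 and A on the +x side, so A = (39.80, 0.000). The tangent condition forces NA to be normal to ZA, so N = A + (0, 11.7) = (39.80, 11.70). Since NS ⟂ SV (tangency), |NV| = √(11.7² + 30.6²) = 32.76 regardless of where S sits on A1. So V lies on both circle(Z, 64.59) and circle(N, 32.76); the above-ZA intersection is V = (47.77, 43.48). S is the foot of the tangent from V: S = (51.42, 13.10).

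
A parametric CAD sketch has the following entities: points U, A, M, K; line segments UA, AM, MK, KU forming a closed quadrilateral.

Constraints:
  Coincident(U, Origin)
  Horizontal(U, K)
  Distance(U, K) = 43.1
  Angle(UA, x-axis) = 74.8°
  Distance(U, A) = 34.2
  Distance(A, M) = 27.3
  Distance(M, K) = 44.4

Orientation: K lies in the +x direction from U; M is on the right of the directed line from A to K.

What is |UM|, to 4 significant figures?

7.490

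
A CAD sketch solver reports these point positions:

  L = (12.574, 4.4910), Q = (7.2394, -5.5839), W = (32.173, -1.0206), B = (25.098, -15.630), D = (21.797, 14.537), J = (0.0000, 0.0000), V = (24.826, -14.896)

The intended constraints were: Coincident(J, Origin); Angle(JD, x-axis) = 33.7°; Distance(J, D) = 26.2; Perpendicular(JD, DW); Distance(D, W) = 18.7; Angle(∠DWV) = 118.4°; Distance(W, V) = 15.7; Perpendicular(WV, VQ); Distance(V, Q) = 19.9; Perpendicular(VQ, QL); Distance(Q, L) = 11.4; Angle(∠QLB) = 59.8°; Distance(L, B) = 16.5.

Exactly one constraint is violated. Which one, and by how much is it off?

Distance(L, B) = 16.5 — off by 7.20.

J = (0.00, 0.00) ✓; JD at 33.70° ✓; |JD| = 26.20 ✓; ∠(JD, DW) = 90.00° ✓; |DW| = 18.70 ✓; ∠DWV = 118.4° ✓; |WV| = 15.70 ✓; ∠(WV, VQ) = 90.00° ✓; |VQ| = 19.90 ✓; ∠(VQ, QL) = 90.00° ✓; |QL| = 11.40 ✓; ∠QLB = 59.80° ✓; |LB| = 23.70 ✗.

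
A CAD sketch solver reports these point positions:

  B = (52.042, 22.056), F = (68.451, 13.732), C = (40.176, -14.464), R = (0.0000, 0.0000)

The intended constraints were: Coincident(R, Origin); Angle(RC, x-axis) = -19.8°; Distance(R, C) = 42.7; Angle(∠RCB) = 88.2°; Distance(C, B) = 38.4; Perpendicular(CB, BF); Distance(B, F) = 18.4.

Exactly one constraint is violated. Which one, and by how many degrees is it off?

Perpendicular(CB, BF) — off by 8.90°.

R = (0.00, 0.00) ✓; RC at -19.80° ✓; |RC| = 42.70 ✓; ∠RCB = 88.20° ✓; |CB| = 38.40 ✓; ∠(CB, BF) = 98.90° ✗; |BF| = 18.40 ✓.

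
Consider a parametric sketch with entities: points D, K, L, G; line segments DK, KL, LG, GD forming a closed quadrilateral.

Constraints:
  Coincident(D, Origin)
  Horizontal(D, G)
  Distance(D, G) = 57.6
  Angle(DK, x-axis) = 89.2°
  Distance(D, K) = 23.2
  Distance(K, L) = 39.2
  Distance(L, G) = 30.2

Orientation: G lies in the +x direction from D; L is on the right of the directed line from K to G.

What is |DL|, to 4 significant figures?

28.19

D is at the origin; D and G share the same y with |DG| = 57.6 and G in +x, so G = (57.6, 0). DK runs at 89.2° with |DK| = 23.2, so K = (0.3239, 23.20). L is determined by |KL| = 39.2 and |LG| = 30.2 together: it lies at the intersection of circle(K, 39.2) and circle(G, 30.2). With |KG| = 61.80, the foot of the radical line on KG is 35.95 from K and the perpendicular offset is √(39.2² − 35.95²) = 15.62. Taking the right-of-KG solution: L = (27.78, -4.780).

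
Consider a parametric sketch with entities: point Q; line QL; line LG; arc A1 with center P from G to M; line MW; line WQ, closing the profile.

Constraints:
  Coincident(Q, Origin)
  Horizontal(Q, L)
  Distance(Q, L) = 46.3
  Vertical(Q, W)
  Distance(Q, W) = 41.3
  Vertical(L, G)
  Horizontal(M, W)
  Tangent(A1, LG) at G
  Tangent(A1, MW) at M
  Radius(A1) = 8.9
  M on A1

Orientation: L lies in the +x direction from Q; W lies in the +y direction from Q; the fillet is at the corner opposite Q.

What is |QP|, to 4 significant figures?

49.48

Q and W share the same x with |QW| = 41.3 and W on the +y side, so W = (0.000, 41.30). The virtual corner opposite Q is at (46.30, 41.30). Tangency of A1 to LG means the radius PG is perpendicular to LG and tangency of A1 to MW means the radius PM is perpendicular to MW, with radius 8.9, so the center P sits 8.9 in from both sides at P = (37.40, 32.40). Then |QP| = |P − Q| = 49.48.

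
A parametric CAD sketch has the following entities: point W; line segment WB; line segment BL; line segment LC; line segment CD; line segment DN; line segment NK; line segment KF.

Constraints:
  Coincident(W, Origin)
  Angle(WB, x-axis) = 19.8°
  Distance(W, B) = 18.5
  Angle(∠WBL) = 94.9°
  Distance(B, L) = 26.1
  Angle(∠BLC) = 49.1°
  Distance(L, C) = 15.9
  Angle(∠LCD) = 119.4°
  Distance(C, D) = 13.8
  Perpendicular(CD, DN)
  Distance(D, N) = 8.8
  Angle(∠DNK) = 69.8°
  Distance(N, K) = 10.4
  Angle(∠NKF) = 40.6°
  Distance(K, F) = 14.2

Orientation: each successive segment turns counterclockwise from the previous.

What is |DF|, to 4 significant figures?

3.559

W is at the origin; WB runs at 19.8° with length 18.5, so B = (17.41, 6.267). ∠WBL = 94.9° gives BL at 104.9° from the x-axis; with |BL| = 26.1, L = (10.70, 31.49). ∠BLC = 49.1° gives LC at -124.2° from the x-axis; with |LC| = 15.9, C = (1.758, 18.34). ∠LCD = 119.4° gives CD at -63.60° from the x-axis; with |CD| = 13.8, D = (7.894, 5.978). The perpendicularity gives DN at right angles to CD, so DN runs at 26.40°; with |DN| = 8.8, N = (15.78, 9.890). ∠DNK = 69.8° gives NK at 136.6° from the x-axis; with |NK| = 10.4, K = (8.220, 17.04). ∠NKF = 40.6° gives KF at -84.00° from the x-axis; with |KF| = 14.2, F = (9.704, 2.914). Then |DF| = |F − D| = 3.559.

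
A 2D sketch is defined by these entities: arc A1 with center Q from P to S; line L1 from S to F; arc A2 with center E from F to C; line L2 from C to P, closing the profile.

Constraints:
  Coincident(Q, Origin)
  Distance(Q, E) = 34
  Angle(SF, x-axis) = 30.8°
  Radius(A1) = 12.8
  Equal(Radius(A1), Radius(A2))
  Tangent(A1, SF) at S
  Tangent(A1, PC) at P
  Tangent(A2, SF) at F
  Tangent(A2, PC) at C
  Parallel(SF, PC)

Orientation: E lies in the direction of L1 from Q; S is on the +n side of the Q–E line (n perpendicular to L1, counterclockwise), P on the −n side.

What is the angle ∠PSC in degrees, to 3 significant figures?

53.0°

Tangency of A1 to both parallel lines with radius 12.8 puts S and P at Q ± 12.8·n: S = (-6.55, 11.0), P = (6.55, -11.0). Equal radii place F and C the same way about E: F = E + 12.8·n = (22.7, 28.4), C = E − 12.8·n = (35.8, 6.41). Then cos ∠PSC = SP·SC / (|SP||SC|), giving 53.0°.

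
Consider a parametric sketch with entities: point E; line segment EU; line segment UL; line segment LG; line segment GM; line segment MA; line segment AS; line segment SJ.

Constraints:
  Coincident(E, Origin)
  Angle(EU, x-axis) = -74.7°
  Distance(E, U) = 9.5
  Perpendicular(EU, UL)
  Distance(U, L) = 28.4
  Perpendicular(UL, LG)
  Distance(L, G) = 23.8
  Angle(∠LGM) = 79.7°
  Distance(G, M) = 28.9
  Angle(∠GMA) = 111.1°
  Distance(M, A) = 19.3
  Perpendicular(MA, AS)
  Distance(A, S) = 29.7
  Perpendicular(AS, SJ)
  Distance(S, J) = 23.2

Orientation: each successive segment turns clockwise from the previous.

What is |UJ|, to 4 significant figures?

34.32

E is at the origin; EU runs at -74.7° with length 9.5, so U = (2.507, -9.163). EU ⟂ UL, so UL runs at -164.7°; with |UL| = 28.4, L = (-24.89, -16.66). UL ⟂ LG, so LG runs at 105.3°; with |LG| = 23.8, G = (-31.17, 6.299). ∠LGM = 79.7° gives GM at 5.000° from the x-axis; with |GM| = 28.9, M = (-2.377, 8.818). ∠GMA = 111.1° gives MA at -63.90° from the x-axis; with |MA| = 19.3, A = (6.114, -8.514). The perpendicularity gives AS at right angles to MA, so AS runs at -153.9°; with |AS| = 29.7, S = (-20.56, -21.58). AS ⟂ SJ, so SJ runs at 116.1°; with |SJ| = 23.2, J = (-30.76, -0.7459). Then |UJ| = |J − U| = 34.32.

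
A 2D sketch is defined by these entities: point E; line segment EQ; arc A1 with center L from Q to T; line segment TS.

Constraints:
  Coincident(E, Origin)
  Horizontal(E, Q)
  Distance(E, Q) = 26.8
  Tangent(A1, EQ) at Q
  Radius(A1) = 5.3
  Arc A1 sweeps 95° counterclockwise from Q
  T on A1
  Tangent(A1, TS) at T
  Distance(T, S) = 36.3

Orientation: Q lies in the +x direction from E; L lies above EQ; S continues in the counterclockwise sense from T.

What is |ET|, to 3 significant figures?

32.6

E is at the origin; EQ is horizontal with |EQ| = 26.8 and Q on the +x side, so Q = (26.8, 0.00). Since A1 is tangent to EQ there, LQ ⟂ EQ, so L = Q + (0, 5.3) = (26.8, 5.30). On A1, Q sits at bearing -90° from L; a 95° counterclockwise sweep puts T at bearing 5°, so T = L + 5.3·(cos 5°, sin 5°) = (32.1, 5.76). Then |ET| = |T − E| = 32.6.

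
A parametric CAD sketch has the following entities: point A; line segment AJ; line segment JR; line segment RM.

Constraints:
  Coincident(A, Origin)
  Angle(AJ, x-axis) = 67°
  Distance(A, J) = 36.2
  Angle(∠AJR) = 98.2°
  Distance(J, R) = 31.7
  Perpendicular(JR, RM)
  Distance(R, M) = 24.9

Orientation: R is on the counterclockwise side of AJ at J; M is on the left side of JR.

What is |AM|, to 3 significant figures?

38.4

A is at the origin; AJ runs at 67.0° with length 36.2, so J = 36.2·(cos 67.0°, sin 67.0°) = (14.1, 33.3). ∠AJR = 98.2°, so JR runs at 67.0° + (180° − 98.2°) = 149° from the x-axis; with |JR| = 31.7, R = J + 31.7·(cos 149°, sin 149°) = (-13.0, 49.7). JR ⟂ RM; with |RM| = 24.9 on the left of JR, M = R + 24.9·(-0.518, -0.855) = (-25.9, 28.4). Then |AM| = |M − A| = 38.4.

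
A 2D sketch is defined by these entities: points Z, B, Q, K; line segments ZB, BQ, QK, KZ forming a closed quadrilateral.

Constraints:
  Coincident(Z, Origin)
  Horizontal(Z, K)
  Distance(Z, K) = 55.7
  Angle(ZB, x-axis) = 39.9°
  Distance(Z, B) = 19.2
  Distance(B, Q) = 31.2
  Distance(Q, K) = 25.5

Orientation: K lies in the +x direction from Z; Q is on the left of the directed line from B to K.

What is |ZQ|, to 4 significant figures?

49.65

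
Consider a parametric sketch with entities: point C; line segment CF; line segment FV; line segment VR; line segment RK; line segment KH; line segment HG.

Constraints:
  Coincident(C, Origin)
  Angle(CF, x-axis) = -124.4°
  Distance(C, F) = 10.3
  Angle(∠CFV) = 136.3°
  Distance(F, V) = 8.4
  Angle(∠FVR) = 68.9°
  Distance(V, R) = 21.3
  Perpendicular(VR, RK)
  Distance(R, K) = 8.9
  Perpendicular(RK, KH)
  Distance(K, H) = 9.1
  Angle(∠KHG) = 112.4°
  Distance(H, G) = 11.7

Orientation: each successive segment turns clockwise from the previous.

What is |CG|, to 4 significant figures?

14.87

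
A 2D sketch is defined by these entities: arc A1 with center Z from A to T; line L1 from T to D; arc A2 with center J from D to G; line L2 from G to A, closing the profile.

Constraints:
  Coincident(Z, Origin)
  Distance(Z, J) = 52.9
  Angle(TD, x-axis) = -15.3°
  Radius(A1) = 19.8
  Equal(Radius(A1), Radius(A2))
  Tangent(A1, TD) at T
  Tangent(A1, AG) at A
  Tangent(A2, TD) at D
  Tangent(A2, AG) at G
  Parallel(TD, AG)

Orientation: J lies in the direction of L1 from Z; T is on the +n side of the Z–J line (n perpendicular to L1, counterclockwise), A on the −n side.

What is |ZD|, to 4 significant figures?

56.48

Tangency of A1 to both parallel lines with radius 19.8 puts T and A at Z ± 19.8·n: T = (5.225, 19.10), A = (-5.225, -19.10). Equal radii place D and G the same way about J: D = J + 19.8·n = (56.25, 5.139), G = J − 19.8·n = (45.80, -33.06). Then |ZD| = |D − Z| = 56.48.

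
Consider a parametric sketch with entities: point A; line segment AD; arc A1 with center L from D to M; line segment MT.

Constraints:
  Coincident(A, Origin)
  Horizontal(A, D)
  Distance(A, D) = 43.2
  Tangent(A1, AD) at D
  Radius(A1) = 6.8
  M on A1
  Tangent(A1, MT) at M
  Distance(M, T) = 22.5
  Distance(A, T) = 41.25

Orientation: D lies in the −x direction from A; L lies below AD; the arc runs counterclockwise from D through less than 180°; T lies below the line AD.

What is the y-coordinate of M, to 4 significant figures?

-11.82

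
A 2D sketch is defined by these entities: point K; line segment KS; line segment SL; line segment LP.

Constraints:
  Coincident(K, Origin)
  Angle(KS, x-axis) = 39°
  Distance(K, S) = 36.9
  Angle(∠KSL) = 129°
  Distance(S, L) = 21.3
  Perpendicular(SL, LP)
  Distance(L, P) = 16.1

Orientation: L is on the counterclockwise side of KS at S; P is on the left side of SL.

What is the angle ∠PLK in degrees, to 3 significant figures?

57.2°

K is at the origin; KS runs at 39.0° with length 36.9, so S = 36.9·(cos 39.0°, sin 39.0°) = (28.7, 23.2). ∠KSL = 129.0°, so SL runs at 39.0° + (180° − 129.0°) = 90.0° from the x-axis; with |SL| = 21.3, L = S + 21.3·(cos 90.0°, sin 90.0°) = (28.7, 44.5). The perpendicularity gives LP at right angles to SL; with |LP| = 16.1 on the left of SL, P = L + 16.1·(-1.00, 6.12e-17) = (12.6, 44.5). Then cos ∠PLK = LP·LK / (|LP||LK|), giving 57.2°.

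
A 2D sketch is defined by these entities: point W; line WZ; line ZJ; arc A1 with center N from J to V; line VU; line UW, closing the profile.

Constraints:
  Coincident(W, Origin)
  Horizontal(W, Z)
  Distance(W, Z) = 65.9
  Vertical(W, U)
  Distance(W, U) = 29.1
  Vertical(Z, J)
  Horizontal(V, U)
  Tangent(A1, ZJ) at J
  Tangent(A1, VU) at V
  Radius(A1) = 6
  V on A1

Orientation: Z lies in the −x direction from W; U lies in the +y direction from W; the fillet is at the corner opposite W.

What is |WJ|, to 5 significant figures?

69.831

W is at the origin; WZ is horizontal with |WZ| = 65.9 and Z on the −x side, so Z = (-65.900, 0.0000). WU is vertical with |WU| = 29.1 and U on the +y side, so U = (0.0000, 29.100). The virtual corner opposite W is at (-65.900, 29.100). The tangent condition forces NJ to be normal to ZJ and the tangent condition forces NV to be normal to VU, with radius 6.0, so the center N sits 6.0 in from both sides at N = (-59.900, 23.100). That places the tangent points at J = (-65.900, 23.100) on ZJ and V = (-59.900, 29.100) on VU. Then |WJ| = |J − W| = 69.831.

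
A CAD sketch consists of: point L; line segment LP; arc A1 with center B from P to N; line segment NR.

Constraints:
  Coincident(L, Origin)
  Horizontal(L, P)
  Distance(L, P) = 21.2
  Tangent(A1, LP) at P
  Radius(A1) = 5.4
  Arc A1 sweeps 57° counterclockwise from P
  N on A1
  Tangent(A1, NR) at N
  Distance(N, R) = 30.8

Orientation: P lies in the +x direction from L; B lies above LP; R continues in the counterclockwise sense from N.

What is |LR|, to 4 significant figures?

51.06

On A1, P sits at bearing -90° from B; a 57° counterclockwise sweep puts N at bearing -33°, so N = B + 5.4·(cos -33°, sin -33°) = (25.73, 2.459). Since A1 is tangent to NR there, BN ⟂ NR, so NR runs along (−sin -33°, cos -33°); with |NR| = 30.8, R = (42.50, 28.29). Then |LR| = |R − L| = 51.06.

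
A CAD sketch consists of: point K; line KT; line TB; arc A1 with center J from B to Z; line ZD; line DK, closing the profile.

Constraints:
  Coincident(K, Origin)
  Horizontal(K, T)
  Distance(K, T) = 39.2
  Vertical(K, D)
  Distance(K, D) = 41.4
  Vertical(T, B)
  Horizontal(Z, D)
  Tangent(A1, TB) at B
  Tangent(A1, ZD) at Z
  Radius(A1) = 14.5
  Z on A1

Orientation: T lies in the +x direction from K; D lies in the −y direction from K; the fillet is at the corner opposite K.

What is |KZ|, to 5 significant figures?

48.208

K is at the origin; K and T share the same y with |KT| = 39.2 and T on the +x side, so T = (39.200, 0.0000). KD is vertical with |KD| = 41.4 and D on the −y side, so D = (0.0000, -41.400). The virtual corner opposite K is at (39.200, -41.400). A1 meets TB tangentially, so JB is at right angles to TB and A1 meets ZD tangentially, so JZ is at right angles to ZD, with radius 14.5, so the center J sits 14.5 in from both sides at J = (24.700, -26.900). That places the tangent points at B = (39.200, -26.900) on TB and Z = (24.700, -41.400) on ZD. Then |KZ| = |Z − K| = 48.208.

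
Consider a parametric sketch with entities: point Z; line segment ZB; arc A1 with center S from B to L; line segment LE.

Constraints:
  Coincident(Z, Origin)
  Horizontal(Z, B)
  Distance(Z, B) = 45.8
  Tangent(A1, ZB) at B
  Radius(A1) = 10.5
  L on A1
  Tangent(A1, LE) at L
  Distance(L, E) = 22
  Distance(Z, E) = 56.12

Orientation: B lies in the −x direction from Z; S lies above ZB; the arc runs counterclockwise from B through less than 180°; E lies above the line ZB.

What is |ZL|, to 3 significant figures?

38.8

Checks: |SL| = 10.50 ✓; ∠(SL, LE) = 90.00° ✓; |LE| = 22.00 ✓; |ZE| = 56.12 ✓.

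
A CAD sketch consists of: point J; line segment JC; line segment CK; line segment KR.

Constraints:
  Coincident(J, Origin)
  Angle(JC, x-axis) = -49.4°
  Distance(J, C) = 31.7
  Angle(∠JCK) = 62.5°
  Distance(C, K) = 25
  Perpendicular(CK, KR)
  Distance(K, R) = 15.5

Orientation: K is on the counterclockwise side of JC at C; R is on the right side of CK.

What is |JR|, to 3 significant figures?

44.8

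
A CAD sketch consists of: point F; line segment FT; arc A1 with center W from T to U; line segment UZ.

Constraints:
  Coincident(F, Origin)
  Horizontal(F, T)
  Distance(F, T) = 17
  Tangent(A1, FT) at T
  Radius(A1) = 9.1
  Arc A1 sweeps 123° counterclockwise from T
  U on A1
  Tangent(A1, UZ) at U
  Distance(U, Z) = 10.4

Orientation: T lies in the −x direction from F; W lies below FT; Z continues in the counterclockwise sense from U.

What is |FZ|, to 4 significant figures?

29.64

F is at the origin; FT is horizontal with |FT| = 17.0 and T on the −x side, so T = (-17.00, 0.000). A1 meets FT tangentially, so WT is at right angles to FT, so W = T + (0, -9.1) = (-17.00, -9.100). On A1, T sits at bearing 90° from W; a 123° counterclockwise sweep puts U at bearing 213°, so U = W + 9.1·(cos 213°, sin 213°) = (-24.63, -14.06). Tangency of A1 to UZ means the radius WU is perpendicular to UZ, so UZ runs along (−sin 213°, cos 213°); with |UZ| = 10.4, Z = (-18.97, -22.78). Then |FZ| = |Z − F| = 29.64.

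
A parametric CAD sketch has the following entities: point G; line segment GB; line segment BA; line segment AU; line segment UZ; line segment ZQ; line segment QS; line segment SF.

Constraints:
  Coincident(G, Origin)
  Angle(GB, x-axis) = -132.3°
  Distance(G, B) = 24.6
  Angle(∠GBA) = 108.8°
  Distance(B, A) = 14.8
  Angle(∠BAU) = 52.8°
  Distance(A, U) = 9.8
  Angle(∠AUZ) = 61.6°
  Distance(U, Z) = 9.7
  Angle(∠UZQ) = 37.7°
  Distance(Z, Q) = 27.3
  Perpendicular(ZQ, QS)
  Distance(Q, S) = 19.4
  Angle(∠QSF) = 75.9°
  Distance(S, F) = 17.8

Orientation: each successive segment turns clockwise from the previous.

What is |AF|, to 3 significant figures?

18.8

ZQ ⟂ QS, so QS runs at 38.6°; with |QS| = 19.4, S = (-23.3, 16.2). ∠QSF = 75.9° gives SF at -65.5° from the x-axis; with |SF| = 17.8, F = (-15.9, 0.0452). Then |AF| = |F − A| = 18.8.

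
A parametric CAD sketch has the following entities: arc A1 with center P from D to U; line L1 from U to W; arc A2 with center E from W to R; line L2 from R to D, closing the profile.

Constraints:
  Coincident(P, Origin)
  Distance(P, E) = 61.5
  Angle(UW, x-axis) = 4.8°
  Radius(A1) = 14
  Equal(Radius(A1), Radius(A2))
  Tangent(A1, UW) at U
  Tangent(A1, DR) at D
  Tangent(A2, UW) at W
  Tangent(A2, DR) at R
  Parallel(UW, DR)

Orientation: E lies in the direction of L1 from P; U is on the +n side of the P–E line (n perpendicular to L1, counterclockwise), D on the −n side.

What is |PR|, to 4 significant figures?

63.07

The slot axis is L1's direction at 4.8°, so u = (cos 4.8°, sin 4.8°) = (0.9965, 0.08368) and n = (−sin 4.8°, cos 4.8°) = (-0.08368, 0.9965). P is at the origin and E lies 61.5 along u from P, so E = 61.5·u = (61.28, 5.146). Tangency of A1 to both parallel lines with radius 14.0 puts U and D at P ± 14.0·n: U = (-1.171, 13.95), D = (1.171, -13.95). Equal radii place W and R the same way about E: W = E + 14.0·n = (60.11, 19.10), R = E − 14.0·n = (62.46, -8.805). Then |PR| = |R − P| = 63.07.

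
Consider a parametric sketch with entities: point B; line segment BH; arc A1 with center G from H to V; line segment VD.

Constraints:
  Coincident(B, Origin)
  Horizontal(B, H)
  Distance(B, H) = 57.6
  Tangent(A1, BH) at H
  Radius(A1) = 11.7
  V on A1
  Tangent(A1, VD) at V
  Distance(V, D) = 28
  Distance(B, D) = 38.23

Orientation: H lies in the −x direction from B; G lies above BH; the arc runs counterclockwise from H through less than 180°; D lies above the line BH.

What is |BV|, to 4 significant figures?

49.26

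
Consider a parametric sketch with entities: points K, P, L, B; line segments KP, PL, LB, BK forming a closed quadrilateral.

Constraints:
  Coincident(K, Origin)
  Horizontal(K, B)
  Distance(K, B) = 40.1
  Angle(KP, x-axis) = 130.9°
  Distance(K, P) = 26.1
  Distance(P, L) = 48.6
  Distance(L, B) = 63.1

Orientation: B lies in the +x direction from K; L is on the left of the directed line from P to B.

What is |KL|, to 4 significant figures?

58.94

Checks: |PL| = 48.60 ✓; |LB| = 63.10 ✓.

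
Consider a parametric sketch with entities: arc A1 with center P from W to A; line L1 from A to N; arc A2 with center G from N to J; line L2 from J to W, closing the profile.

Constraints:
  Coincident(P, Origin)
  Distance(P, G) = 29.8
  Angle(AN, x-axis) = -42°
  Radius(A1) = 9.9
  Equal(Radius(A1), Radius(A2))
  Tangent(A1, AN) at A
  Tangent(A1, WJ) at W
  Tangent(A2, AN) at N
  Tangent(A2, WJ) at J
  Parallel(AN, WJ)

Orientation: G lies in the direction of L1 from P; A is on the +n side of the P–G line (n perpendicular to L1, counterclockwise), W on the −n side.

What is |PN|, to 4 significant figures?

31.40

The slot axis is L1's direction at -42.0°, so u = (cos -42.0°, sin -42.0°) = (0.7431, -0.6691) and n = (−sin -42.0°, cos -42.0°) = (0.6691, 0.7431). P is at the origin and G lies 29.8 along u from P, so G = 29.8·u = (22.15, -19.94). Tangency of A1 to both parallel lines with radius 9.9 puts A and W at P ± 9.9·n: A = (6.624, 7.357), W = (-6.624, -7.357). Equal radii place N and J the same way about G: N = G + 9.9·n = (28.77, -12.58), J = G − 9.9·n = (15.52, -27.30). Then |PN| = |N − P| = 31.40.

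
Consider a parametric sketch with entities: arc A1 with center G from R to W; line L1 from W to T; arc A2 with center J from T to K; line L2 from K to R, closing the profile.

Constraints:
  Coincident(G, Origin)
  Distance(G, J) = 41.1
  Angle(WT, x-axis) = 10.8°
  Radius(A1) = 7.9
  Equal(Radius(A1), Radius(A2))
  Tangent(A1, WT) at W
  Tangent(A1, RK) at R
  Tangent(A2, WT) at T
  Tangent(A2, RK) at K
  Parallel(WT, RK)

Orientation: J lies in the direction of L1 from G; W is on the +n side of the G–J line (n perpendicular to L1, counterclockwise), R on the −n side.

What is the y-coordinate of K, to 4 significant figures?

-0.05870

The slot axis is L1's direction at 10.8°, so u = (cos 10.8°, sin 10.8°) = (0.9823, 0.1874) and n = (−sin 10.8°, cos 10.8°) = (-0.1874, 0.9823). G is at the origin and J lies 41.1 along u from G, so J = 41.1·u = (40.37, 7.701). Tangency of A1 to both parallel lines with radius 7.9 puts W and R at G ± 7.9·n: W = (-1.480, 7.760), R = (1.480, -7.760). Equal radii place T and K the same way about J: T = J + 7.9·n = (38.89, 15.46), K = J − 7.9·n = (41.85, -0.05870). So K.y = -0.05870.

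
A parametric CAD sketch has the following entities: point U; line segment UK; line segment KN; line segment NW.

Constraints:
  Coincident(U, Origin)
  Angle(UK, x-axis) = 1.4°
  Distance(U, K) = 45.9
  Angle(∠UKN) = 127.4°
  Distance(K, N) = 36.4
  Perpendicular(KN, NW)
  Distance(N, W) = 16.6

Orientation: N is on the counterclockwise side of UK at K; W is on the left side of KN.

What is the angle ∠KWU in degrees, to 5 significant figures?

41.687°

U is at the origin; UK runs at 1.4° with length 45.9, so K = 45.9·(cos 1.4°, sin 1.4°) = (45.886, 1.1214). ∠UKN = 127.4°, so KN runs at 1.4° + (180° − 127.4°) = 54.000° from the x-axis; with |KN| = 36.4, N = K + 36.4·(cos 54.000°, sin 54.000°) = (67.282, 30.570). KN ⟂ NW; with |NW| = 16.6 on the left of KN, W = N + 16.6·(-0.80902, 0.58779) = (53.852, 40.327). Then cos ∠KWU = WK·WU / (|WK||WU|), giving 41.687°.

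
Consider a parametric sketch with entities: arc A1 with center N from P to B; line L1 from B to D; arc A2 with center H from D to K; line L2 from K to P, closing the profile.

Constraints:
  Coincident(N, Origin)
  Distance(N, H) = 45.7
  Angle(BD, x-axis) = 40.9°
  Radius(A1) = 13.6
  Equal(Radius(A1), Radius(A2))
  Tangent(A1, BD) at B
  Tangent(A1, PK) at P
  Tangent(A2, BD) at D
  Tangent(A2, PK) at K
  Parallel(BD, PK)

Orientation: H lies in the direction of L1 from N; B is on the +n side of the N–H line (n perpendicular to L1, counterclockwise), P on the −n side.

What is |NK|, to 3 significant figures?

47.7

Tangency of A1 to both parallel lines with radius 13.6 puts B and P at N ± 13.6·n: B = (-8.90, 10.3), P = (8.90, -10.3). Equal radii place D and K the same way about H: D = H + 13.6·n = (25.6, 40.2), K = H − 13.6·n = (43.4, 19.6). Then |NK| = |K − N| = 47.7.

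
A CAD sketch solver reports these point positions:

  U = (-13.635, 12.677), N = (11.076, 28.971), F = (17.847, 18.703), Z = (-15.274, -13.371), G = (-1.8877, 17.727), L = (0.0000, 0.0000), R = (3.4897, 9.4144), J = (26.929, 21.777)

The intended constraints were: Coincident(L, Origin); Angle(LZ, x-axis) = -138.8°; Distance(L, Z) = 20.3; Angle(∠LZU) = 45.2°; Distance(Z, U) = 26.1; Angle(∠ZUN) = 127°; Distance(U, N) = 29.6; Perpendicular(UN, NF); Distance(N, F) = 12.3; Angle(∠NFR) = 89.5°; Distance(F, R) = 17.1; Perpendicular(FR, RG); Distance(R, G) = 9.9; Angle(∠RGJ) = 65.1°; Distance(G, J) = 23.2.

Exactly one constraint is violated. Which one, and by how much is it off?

Distance(G, J) = 23.2 — off by 5.90.

L = (0.00, 0.00) ✓; LZ at -138.8° ✓; |LZ| = 20.30 ✓; ∠LZU = 45.20° ✓; |ZU| = 26.10 ✓; ∠ZUN = 127.0° ✓; |UN| = 29.60 ✓; ∠(UN, NF) = 90.00° ✓; |NF| = 12.30 ✓; ∠NFR = 89.50° ✓; |FR| = 17.10 ✓; ∠(FR, RG) = 90.00° ✓; |RG| = 9.900 ✓; ∠RGJ = 65.10° ✓; |GJ| = 29.10 ✗.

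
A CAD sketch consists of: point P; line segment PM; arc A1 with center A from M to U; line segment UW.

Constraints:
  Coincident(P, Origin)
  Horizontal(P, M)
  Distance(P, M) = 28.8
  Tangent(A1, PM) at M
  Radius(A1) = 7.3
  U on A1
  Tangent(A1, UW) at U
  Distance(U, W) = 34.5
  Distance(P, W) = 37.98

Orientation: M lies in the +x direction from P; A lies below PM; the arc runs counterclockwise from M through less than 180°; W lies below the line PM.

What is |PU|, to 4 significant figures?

22.48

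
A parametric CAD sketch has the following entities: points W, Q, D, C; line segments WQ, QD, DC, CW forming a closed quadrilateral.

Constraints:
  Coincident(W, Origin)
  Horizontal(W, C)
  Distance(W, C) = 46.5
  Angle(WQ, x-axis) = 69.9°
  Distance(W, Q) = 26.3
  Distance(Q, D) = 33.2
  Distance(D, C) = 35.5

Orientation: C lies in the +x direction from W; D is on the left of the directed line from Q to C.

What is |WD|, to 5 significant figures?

53.606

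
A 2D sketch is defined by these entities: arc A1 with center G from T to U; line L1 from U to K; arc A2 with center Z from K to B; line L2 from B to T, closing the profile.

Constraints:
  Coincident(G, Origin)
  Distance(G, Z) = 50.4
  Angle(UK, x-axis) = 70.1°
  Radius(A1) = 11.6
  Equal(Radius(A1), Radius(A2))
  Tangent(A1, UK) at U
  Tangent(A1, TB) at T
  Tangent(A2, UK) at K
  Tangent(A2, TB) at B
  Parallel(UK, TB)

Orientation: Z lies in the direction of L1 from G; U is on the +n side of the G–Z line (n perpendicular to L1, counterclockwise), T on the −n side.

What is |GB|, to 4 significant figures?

51.72

Tangency of A1 to both parallel lines with radius 11.6 puts U and T at G ± 11.6·n: U = (-10.91, 3.948), T = (10.91, -3.948). Equal radii place K and B the same way about Z: K = Z + 11.6·n = (6.248, 51.34), B = Z − 11.6·n = (28.06, 43.44). Then |GB| = |B − G| = 51.72.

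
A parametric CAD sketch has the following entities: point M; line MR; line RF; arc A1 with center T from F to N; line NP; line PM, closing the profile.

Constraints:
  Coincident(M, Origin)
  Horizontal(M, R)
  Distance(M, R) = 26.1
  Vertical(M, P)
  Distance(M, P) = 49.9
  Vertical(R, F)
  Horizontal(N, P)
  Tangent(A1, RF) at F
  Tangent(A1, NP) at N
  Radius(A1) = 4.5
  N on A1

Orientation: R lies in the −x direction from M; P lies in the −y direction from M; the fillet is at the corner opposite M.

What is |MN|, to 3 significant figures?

54.4

M is at the origin; MR is horizontal with |MR| = 26.1 and R on the −x side, so R = (-26.1, 0.00). MP is vertical with |MP| = 49.9 and P on the −y side, so P = (0.00, -49.9). The virtual corner opposite M is at (-26.1, -49.9). Since A1 is tangent to RF there, TF ⟂ RF and A1 meets NP tangentially, so TN is at right angles to NP, with radius 4.5, so the center T sits 4.5 in from both sides at T = (-21.6, -45.4). That places the tangent points at F = (-26.1, -45.4) on RF and N = (-21.6, -49.9) on NP. Then |MN| = |N − M| = 54.4.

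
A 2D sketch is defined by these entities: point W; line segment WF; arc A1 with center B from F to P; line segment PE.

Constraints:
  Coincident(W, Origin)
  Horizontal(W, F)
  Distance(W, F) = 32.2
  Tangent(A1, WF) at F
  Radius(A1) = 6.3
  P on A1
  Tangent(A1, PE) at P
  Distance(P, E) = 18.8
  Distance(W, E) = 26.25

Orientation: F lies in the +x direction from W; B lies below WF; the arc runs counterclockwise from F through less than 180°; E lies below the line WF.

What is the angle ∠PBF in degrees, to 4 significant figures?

60.59°

W is at the origin; W and F share the same y with |WF| = 32.2 and F on the +x side, so F = (32.20, 0.000). A1 meets WF tangentially, so BF is at right angles to WF, so B = F + (0, -6.3) = (32.20, -6.300). Since BP ⟂ PE (tangency), |BE| = √(6.3² + 18.8²) = 19.83 regardless of where P sits on A1. So E lies on both circle(W, 26.25) and circle(B, 19.83); the below-WF intersection is E = (17.48, -19.58). P is the foot of the tangent from E: P = (26.71, -3.206).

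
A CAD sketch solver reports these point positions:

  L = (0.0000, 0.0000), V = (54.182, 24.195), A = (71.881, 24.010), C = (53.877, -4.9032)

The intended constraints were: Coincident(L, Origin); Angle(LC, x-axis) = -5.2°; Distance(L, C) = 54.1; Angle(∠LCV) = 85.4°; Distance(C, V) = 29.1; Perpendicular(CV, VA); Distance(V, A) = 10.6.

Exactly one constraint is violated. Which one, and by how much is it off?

Distance(V, A) = 10.6 — off by 7.10.

L = (0.00, 0.00) ✓; LC at -5.200° ✓; |LC| = 54.10 ✓; ∠LCV = 85.40° ✓; |CV| = 29.10 ✓; ∠(CV, VA) = 90.00° ✓; |VA| = 17.70 ✗.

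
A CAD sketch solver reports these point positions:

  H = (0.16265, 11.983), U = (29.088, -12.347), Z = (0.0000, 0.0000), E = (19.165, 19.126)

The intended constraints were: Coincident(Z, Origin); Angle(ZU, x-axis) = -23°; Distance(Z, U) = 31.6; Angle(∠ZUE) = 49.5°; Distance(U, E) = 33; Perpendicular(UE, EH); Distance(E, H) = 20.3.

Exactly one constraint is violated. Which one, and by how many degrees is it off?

Perpendicular(UE, EH) — off by 3.10°.

Z = (0.00, 0.00) ✓; ZU at -23.00° ✓; |ZU| = 31.60 ✓; ∠ZUE = 49.50° ✓; |UE| = 33.00 ✓; ∠(UE, EH) = 93.10° ✗; |EH| = 20.30 ✓.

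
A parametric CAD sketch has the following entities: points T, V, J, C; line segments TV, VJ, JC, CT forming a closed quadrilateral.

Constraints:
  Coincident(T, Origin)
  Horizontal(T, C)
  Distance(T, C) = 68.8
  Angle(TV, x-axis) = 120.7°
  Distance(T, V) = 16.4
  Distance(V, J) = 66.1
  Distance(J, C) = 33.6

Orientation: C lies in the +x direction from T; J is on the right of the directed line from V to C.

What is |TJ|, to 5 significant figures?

51.534

T is at the origin; TC is horizontal with |TC| = 68.8 and C in +x, so C = (68.8, 0). TV runs at 120.7° with |TV| = 16.4, so V = (-8.3729, 14.102). J is determined by |VJ| = 66.1 and |JC| = 33.6 together: it lies at the intersection of circle(V, 66.1) and circle(C, 33.6). With |VC| = 78.451, the foot of the radical line on VC is 59.877 from V and the perpendicular offset is √(66.1² − 59.877²) = 28.000. Taking the right-of-VC solution: J = (45.496, -24.205).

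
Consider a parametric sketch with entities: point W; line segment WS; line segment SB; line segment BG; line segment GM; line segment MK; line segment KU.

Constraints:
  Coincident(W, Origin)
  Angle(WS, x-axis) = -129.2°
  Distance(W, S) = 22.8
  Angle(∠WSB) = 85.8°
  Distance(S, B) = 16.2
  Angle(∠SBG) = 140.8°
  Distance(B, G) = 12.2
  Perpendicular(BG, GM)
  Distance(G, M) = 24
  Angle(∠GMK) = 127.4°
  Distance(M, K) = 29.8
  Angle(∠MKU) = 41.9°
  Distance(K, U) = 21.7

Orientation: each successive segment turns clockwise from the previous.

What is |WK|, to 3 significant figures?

21.1

BG is perpendicular to GM, so GM runs at 7.40°; with |GM| = 24.0, M = (-3.95, 8.65). ∠GMK = 127.4° gives MK at -45.2° from the x-axis; with |MK| = 29.8, K = (17.0, -12.5). Then |WK| = |K − W| = 21.1.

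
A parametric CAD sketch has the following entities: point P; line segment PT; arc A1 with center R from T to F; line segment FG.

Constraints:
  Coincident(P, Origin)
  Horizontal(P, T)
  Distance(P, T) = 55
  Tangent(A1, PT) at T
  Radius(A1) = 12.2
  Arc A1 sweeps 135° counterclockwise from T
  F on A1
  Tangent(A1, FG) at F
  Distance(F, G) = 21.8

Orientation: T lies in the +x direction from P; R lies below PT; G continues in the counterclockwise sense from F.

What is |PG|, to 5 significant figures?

71.633

P is at the origin; P and T share the same y with |PT| = 55.0 and T on the +x side, so T = (55.000, 0.0000). The tangent condition forces RT to be normal to PT, so R = T + (0, -12.2) = (55.000, -12.200). On A1, T sits at bearing 90° from R; a 135° counterclockwise sweep puts F at bearing 225°, so F = R + 12.2·(cos 225°, sin 225°) = (46.373, -20.827). Since A1 is tangent to FG there, RF ⟂ FG, so FG runs along (−sin 225°, cos 225°); with |FG| = 21.8, G = (61.788, -36.242). Then |PG| = |G − P| = 71.633.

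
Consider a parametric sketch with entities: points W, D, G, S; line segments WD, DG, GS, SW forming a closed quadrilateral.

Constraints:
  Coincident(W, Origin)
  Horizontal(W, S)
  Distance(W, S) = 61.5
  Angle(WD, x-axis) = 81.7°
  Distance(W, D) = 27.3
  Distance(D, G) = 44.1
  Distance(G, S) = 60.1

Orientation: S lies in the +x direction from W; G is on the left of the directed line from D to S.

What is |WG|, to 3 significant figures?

66.9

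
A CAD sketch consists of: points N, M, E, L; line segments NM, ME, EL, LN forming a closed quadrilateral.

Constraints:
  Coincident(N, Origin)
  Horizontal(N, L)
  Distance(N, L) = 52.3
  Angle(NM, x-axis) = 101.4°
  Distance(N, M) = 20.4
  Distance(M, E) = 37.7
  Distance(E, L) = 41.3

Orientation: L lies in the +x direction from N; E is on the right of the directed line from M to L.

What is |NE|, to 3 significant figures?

18.9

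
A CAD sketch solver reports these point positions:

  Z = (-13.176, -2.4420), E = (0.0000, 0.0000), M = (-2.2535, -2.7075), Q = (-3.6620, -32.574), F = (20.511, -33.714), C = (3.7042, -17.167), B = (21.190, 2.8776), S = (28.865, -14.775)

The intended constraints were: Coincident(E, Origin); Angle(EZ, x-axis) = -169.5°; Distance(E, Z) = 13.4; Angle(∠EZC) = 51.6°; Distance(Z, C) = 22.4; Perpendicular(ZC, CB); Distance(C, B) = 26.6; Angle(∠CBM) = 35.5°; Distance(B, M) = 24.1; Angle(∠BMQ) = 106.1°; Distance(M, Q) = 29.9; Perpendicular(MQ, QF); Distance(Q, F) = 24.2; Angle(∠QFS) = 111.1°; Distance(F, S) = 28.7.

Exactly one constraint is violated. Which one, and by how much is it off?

Distance(F, S) = 28.7 — off by 8.00.

E = (0.00, 0.00) ✓; EZ at -169.5° ✓; |EZ| = 13.40 ✓; ∠EZC = 51.60° ✓; |ZC| = 22.40 ✓; ∠(ZC, CB) = 90.00° ✓; |CB| = 26.60 ✓; ∠CBM = 35.50° ✓; |BM| = 24.10 ✓; ∠BMQ = 106.1° ✓; |MQ| = 29.90 ✓; ∠(MQ, QF) = 90.00° ✓; |QF| = 24.20 ✓; ∠QFS = 111.1° ✓; |FS| = 20.70 ✗.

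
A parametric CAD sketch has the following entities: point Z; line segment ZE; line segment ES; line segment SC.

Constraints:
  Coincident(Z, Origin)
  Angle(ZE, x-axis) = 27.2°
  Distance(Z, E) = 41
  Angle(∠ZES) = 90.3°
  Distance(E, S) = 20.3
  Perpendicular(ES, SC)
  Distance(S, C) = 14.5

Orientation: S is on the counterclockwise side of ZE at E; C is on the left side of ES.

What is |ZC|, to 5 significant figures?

33.512

Z is at the origin; ZE runs at 27.2° with length 41.0, so E = 41.0·(cos 27.2°, sin 27.2°) = (36.466, 18.741). ∠ZES = 90.3°, so ES runs at 27.2° + (180° − 90.3°) = 116.90° from the x-axis; with |ES| = 20.3, S = E + 20.3·(cos 116.90°, sin 116.90°) = (27.282, 36.845). ES is perpendicular to SC; with |SC| = 14.5 on the left of ES, C = S + 14.5·(-0.89180, -0.45243) = (14.351, 30.284). Then |ZC| = |C − Z| = 33.512.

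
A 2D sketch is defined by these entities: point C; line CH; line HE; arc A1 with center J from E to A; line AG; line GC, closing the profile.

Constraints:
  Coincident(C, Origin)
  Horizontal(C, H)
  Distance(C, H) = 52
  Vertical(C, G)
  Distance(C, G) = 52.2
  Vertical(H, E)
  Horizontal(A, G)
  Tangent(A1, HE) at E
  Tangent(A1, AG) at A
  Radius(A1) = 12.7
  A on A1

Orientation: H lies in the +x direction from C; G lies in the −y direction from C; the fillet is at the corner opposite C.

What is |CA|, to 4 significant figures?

65.34

The virtual corner opposite C is at (52.00, -52.20). Tangency of A1 to HE means the radius JE is perpendicular to HE and since A1 is tangent to AG there, JA ⟂ AG, with radius 12.7, so the center J sits 12.7 in from both sides at J = (39.30, -39.50). That places the tangent points at E = (52.00, -39.50) on HE and A = (39.30, -52.20) on AG. Then |CA| = |A − C| = 65.34.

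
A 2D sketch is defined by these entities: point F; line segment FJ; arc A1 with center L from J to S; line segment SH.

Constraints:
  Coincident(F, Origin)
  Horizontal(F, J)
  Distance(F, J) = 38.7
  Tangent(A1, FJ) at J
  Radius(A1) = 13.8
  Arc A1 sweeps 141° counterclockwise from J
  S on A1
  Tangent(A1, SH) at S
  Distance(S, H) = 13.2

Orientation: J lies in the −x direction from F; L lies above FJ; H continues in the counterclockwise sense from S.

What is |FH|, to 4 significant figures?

51.96

F is at the origin; F and J share the same y with |FJ| = 38.7 and J on the −x side, so J = (-38.70, 0.000). The tangent condition forces LJ to be normal to FJ, so L = J + (0, 13.8) = (-38.70, 13.80). On A1, J sits at bearing -90° from L; a 141° counterclockwise sweep puts S at bearing 51°, so S = L + 13.8·(cos 51°, sin 51°) = (-30.02, 24.52). A1 meets SH tangentially, so LS is at right angles to SH, so SH runs along (−sin 51°, cos 51°); with |SH| = 13.2, H = (-40.27, 32.83). Then |FH| = |H − F| = 51.96.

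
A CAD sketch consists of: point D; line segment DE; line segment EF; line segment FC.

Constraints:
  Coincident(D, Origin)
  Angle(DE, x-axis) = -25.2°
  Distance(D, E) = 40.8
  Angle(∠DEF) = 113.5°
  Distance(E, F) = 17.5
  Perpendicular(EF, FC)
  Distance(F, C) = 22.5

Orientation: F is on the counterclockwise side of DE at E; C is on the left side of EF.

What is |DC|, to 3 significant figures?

36.9

D is at the origin; DE runs at -25.2° with length 40.8, so E = 40.8·(cos -25.2°, sin -25.2°) = (36.9, -17.4). ∠DEF = 113.5°, so EF runs at -25.2° + (180° − 113.5°) = 41.3° from the x-axis; with |EF| = 17.5, F = E + 17.5·(cos 41.3°, sin 41.3°) = (50.1, -5.82). The perpendicularity gives FC at right angles to EF; with |FC| = 22.5 on the left of EF, C = F + 22.5·(-0.660, 0.751) = (35.2, 11.1). Then |DC| = |C − D| = 36.9.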